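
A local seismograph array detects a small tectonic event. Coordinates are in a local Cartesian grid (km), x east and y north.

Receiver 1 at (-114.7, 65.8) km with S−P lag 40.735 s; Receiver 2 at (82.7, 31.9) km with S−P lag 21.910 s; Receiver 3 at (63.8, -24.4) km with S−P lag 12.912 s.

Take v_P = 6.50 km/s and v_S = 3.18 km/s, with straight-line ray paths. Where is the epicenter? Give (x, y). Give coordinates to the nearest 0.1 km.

x ≈ 73.5 km, y ≈ -104.2 km

Distance from S−P lag: d = Δt · v_P v_S / (v_P − v_S) = Δt · (6.50·3.18)/(6.50−3.18) ≈ 6.2259·Δt.
So d_Receiver 1 = 253.61, d_Receiver 2 = 136.41, d_Receiver 3 = 80.39 km.
Circle about each station: (x + 114.7)² + (y − 65.8)² = 253.61²; (x − 82.7)² + (y − 31.9)² = 136.41²; (x − 63.8)² + (y + 24.4)² = 80.39².
Subtracting pairs of circle equations eliminates x²+y² and gives linear equations (the radical axes):
394.8 x − 67.8 y = 36081.51
357.0 x − 180.4 y = 45035.55
Solving the 2×2 system: x ≈ 73.5, y ≈ -104.2 km.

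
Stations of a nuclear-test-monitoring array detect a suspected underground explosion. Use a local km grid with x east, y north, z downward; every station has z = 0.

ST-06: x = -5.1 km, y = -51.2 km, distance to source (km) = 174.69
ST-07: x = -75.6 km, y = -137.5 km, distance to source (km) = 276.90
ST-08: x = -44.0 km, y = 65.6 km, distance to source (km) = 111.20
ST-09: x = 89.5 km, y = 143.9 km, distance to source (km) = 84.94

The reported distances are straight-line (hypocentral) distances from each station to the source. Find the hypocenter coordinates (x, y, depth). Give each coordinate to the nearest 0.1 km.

x ≈ 40.9 km, y ≈ 106.7 km, depth ≈ 58.9 km

Each station gives a sphere (x−x_i)² + (y−y_i)² + z² = d_i² (stations at z=0).
Subtracting the ST-06 sphere from ST-07 and ST-08: z² cancels, leaving linear equations in x and y:
-141.0 x − 172.6 y = -24182.85
-77.8 x + 233.6 y = 21743.07
Solving: x ≈ 40.898, y ≈ 106.699 km (keep extra digits for the depth step; rounded: 40.9, 106.7).
Then from the ST-06 sphere: z² = 174.69² − (x + 5.1)² − (y + 51.2)² with x = 40.898, y = 106.699, so z ≈ 58.896 ≈ 58.9 km.
Check against ST-09 (with the unrounded solution): distance 84.94 ≈ 84.94 km. ✓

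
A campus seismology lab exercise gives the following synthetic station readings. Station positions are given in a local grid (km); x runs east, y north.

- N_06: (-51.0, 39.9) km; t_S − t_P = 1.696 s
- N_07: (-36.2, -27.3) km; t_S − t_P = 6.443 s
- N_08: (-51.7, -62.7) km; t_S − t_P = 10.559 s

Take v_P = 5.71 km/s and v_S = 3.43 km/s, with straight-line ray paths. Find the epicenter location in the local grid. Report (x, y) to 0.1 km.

(-43.2, 27.6)

Distance from S−P lag: d = Δt · v_P v_S / (v_P − v_S) = Δt · (5.71·3.43)/(5.71−3.43) ≈ 8.5900·Δt.
So d_N_06 = 14.57, d_N_07 = 55.35, d_N_08 = 90.70 km.
Circle about each station: (x + 51.0)² + (y − 39.9)² = 14.57²; (x + 36.2)² + (y + 27.3)² = 55.35²; (x + 51.7)² + (y + 62.7)² = 90.70².
Subtracting the N_06 equation from the N_07 and N_08 equations removes the quadratic terms:
29.6 x − 134.4 y = -4988.62
-1.4 x − 205.2 y = -5603.04
Solving the 2×2 system: x ≈ -43.2, y ≈ 27.6 km.
Check against N_06 (with the unrounded x, y): √((x + 51.0)²+(y − 39.9)²) = 14.56 ≈ 14.57 km. ✓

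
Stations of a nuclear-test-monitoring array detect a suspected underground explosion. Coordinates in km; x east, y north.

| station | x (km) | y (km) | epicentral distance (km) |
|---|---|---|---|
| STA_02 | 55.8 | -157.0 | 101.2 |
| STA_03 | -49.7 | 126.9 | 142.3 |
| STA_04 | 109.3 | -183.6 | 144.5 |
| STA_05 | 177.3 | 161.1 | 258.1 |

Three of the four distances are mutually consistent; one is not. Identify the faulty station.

STA_03

Solve using three stations at a time. Using STA_02, STA_04, STA_05 (subtract circle equations pairwise → linear system) gives (x, y) ≈ (39.4, -57.1).
Distances from that point to each station vs reported:
  STA_02: calculated 101.2 vs reported 101.2 → residual 0.0 km
  STA_03: calculated 204.4 vs reported 142.3 → residual 62.1 km
  STA_04: calculated 144.5 vs reported 144.5 → residual 0.0 km
  STA_05: calculated 258.1 vs reported 258.1 → residual 0.0 km
STA_02, STA_04, STA_05 are mutually consistent (residuals ≈ 0); STA_03 is off by 62.1 km.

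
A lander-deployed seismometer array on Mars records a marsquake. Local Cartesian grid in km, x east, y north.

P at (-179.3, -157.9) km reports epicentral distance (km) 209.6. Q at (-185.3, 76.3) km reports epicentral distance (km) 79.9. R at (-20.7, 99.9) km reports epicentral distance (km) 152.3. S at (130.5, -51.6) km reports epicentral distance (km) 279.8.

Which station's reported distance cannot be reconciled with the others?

P

Solve using three stations at a time. Using Q, R, S (subtract circle equations pairwise → linear system) gives (x, y) ≈ (-142.7, 8.8).
Distances from that point to each station vs reported:
  P: calculated 170.6 vs reported 209.6 → residual 39.0 km
  Q: calculated 79.8 vs reported 79.9 → residual 0.1 km
  R: calculated 152.3 vs reported 152.3 → residual 0.0 km
  S: calculated 279.8 vs reported 279.8 → residual 0.0 km
Q, R, S are mutually consistent (residuals ≈ 0); P is off by 39.0 km.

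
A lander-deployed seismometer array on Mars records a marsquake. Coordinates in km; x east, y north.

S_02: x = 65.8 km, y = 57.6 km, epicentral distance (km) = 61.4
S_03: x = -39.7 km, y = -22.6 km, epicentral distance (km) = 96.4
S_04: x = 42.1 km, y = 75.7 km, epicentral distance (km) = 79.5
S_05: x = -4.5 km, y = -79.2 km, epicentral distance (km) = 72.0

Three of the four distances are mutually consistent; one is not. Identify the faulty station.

S_05

Solve using three stations at a time. Using S_02, S_03, S_04 (subtract circle equations pairwise → linear system) gives (x, y) ≈ (54.7, -2.8).
Distances from that point to each station vs reported:
  S_02: calculated 61.5 vs reported 61.4 → residual 0.1 km
  S_03: calculated 96.4 vs reported 96.4 → residual 0.0 km
  S_04: calculated 79.5 vs reported 79.5 → residual 0.0 km
  S_05: calculated 96.6 vs reported 72.0 → residual 24.6 km
S_02, S_03, S_04 are mutually consistent (residuals ≈ 0); S_05 is off by 24.6 km.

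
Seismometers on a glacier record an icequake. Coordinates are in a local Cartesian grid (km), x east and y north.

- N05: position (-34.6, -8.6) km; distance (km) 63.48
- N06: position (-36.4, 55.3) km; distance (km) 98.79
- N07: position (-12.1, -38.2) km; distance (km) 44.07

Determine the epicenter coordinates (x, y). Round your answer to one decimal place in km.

(27.9, -19.7)

Circle about each station: (x + 34.6)² + (y + 8.6)² = 63.48²; (x + 36.4)² + (y − 55.3)² = 98.79²; (x + 12.1)² + (y + 38.2)² = 44.07².
Subtracting the N05 equation from the N06 and N07 equations removes the quadratic terms:
-3.6 x + 127.8 y = -2617.82
45.0 x − 59.2 y = 2422.08
Solving the 2×2 system: x ≈ 27.9, y ≈ -19.7 km.
Check against N05 (with the unrounded x, y): √((x + 34.6)²+(y + 8.6)²) = 63.49 ≈ 63.48 km. ✓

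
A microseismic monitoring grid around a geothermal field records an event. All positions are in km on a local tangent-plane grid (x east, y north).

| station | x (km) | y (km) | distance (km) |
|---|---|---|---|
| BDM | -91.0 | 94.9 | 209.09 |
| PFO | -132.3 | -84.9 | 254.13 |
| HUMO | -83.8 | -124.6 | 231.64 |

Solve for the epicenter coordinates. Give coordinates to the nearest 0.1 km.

Circle about each station: (x + 91.0)² + (y − 94.9)² = 209.09²; (x + 132.3)² + (y + 84.9)² = 254.13²; (x + 83.8)² + (y + 124.6)² = 231.64².
Subtracting pairs of circle equations eliminates x²+y² and gives linear equations (the radical axes):
-82.6 x − 359.6 y = -13439.14
14.4 x − 439.0 y = -4677.87
Solving the 2×2 system: x ≈ 101.8, y ≈ 14.0 km.

101.8 km east, 14.0 km north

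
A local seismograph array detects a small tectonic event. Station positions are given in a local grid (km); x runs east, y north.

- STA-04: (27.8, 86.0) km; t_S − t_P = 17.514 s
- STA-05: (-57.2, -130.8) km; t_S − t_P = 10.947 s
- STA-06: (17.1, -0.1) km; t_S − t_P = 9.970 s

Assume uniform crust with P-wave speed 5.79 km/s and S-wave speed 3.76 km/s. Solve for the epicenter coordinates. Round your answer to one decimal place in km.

Distance from S−P lag: d = Δt · v_P v_S / (v_P − v_S) = Δt · (5.79·3.76)/(5.79−3.76) ≈ 10.7243·Δt.
So d_STA-04 = 187.83, d_STA-05 = 117.40, d_STA-06 = 106.92 km.
Circle about each station: (x − 27.8)² + (y − 86.0)² = 187.83²; (x + 57.2)² + (y + 130.8)² = 117.40²; (x − 17.1)² + (y + 0.1)² = 106.92².
Subtracting pairs of circle equations eliminates x²+y² and gives linear equations (the radical axes):
-170.0 x − 433.6 y = 33708.99
-21.4 x − 172.2 y = 15971.80
Solving the 2×2 system: x ≈ 56.0, y ≈ -99.7 km.

x ≈ 56.0 km, y ≈ -99.7 km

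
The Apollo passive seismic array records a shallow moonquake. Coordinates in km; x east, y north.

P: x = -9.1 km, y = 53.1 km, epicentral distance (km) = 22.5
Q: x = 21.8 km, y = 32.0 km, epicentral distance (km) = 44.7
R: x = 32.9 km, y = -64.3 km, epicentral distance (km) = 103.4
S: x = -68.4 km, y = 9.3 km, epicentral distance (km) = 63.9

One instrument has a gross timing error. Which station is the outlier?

Solve using three stations at a time. Using P, R, S (subtract circle equations pairwise → linear system) gives (x, y) ≈ (-8.2, 30.6).
Distances from that point to each station vs reported:
  P: calculated 22.5 vs reported 22.5 → residual 0.0 km
  Q: calculated 30.0 vs reported 44.7 → residual 14.7 km
  R: calculated 103.4 vs reported 103.4 → residual 0.0 km
  S: calculated 63.9 vs reported 63.9 → residual 0.0 km
P, R, S are mutually consistent (residuals ≈ 0); Q is off by 14.7 km.

Q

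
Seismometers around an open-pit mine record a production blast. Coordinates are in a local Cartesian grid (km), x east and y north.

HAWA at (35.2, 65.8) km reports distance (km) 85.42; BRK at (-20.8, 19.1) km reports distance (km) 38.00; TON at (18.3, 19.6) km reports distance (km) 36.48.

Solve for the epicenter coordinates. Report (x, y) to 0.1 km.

0.6 km east, -12.3 km north

Circle about each station: (x − 35.2)² + (y − 65.8)² = 85.42²; (x + 20.8)² + (y − 19.1)² = 38.00²; (x − 18.3)² + (y − 19.6)² = 36.48².
Subtracting pairs of circle equations eliminates x²+y² and gives linear equations (the radical axes):
-112.0 x − 93.4 y = 1081.35
-33.8 x − 92.4 y = 1116.16
Solving the 2×2 system: x ≈ 0.6, y ≈ -12.3 km.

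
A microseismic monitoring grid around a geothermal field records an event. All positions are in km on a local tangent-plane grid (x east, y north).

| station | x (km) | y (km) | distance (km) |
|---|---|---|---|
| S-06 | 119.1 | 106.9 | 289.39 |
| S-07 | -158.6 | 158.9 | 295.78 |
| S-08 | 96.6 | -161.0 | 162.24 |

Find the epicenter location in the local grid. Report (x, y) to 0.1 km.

(-60.4, -120.1)

Circle about each station: (x − 119.1)² + (y − 106.9)² = 289.39²; (x + 158.6)² + (y − 158.9)² = 295.78²; (x − 96.6)² + (y + 161.0)² = 162.24².
Subtracting pairs of circle equations eliminates x²+y² and gives linear equations (the radical axes):
-555.4 x + 104.0 y = 21051.51
-45.0 x − 535.8 y = 67064.89
Solving the 2×2 system: x ≈ -60.4, y ≈ -120.1 km.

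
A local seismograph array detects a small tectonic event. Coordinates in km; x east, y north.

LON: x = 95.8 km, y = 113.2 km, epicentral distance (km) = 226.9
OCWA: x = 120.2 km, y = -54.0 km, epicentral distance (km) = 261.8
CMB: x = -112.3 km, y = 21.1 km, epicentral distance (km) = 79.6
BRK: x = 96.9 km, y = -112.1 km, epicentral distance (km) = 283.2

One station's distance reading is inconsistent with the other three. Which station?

LON

Solve using three stations at a time. Using OCWA, CMB, BRK (subtract circle equations pairwise → linear system) gives (x, y) ≈ (-92.8, 98.1).
Distances from that point to each station vs reported:
  LON: calculated 189.2 vs reported 226.9 → residual 37.7 km
  OCWA: calculated 261.7 vs reported 261.8 → residual 0.1 km
  CMB: calculated 79.4 vs reported 79.6 → residual 0.2 km
  BRK: calculated 283.1 vs reported 283.2 → residual 0.1 km
OCWA, CMB, BRK are mutually consistent (residuals ≈ 0); LON is off by 37.7 km.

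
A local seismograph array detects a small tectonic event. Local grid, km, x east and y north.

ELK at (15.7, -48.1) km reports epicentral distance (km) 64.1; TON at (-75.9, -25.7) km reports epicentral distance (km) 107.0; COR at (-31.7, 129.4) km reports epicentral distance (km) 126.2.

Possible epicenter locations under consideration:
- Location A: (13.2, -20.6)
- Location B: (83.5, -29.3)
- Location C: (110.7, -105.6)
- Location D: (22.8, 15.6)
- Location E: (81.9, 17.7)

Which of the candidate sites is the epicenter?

For each candidate, compare |candidate − station| to the reported distance:
Location A: residuals ELK 36.5, TON 17.8, COR 30.4 → max 36.5 km
Location B: residuals ELK 6.3, TON 52.4, COR 69.9 → max 69.9 km
Location C: residuals ELK 46.9, TON 96.0, COR 148.6 → max 148.6 km
Location D: residuals ELK 0.0, TON 0.0, COR 0.0 → max 0.0 km
Location E: residuals ELK 29.2, TON 56.7, COR 33.1 → max 56.7 km
Only Location D has all residuals ≈ 0.

Location D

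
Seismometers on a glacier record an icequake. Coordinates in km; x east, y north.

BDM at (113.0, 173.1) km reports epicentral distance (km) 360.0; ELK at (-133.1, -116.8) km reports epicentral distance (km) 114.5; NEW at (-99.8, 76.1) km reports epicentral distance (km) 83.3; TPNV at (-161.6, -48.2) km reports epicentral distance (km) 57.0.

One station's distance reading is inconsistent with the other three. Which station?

Solve using three stations at a time. Using ELK, NEW, TPNV (subtract circle equations pairwise → linear system) gives (x, y) ≈ (-127.6, -2.4).
Distances from that point to each station vs reported:
  BDM: calculated 297.8 vs reported 360.0 → residual 62.2 km
  ELK: calculated 114.5 vs reported 114.5 → residual 0.0 km
  NEW: calculated 83.3 vs reported 83.3 → residual 0.0 km
  TPNV: calculated 57.0 vs reported 57.0 → residual 0.0 km
ELK, NEW, TPNV are mutually consistent (residuals ≈ 0); BDM is off by 62.2 km.

BDM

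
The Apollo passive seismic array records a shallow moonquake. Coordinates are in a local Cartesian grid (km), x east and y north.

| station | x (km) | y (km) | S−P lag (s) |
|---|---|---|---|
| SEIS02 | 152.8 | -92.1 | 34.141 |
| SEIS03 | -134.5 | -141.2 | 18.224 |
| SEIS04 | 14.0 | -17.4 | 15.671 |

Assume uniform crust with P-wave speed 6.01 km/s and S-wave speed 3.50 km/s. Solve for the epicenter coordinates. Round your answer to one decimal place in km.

-114.4 km east, 10.2 km north

Distance from S−P lag: d = Δt · v_P v_S / (v_P − v_S) = Δt · (6.01·3.50)/(6.01−3.50) ≈ 8.3805·Δt.
So d_SEIS02 = 286.12, d_SEIS03 = 152.73, d_SEIS04 = 131.33 km.
Circle about each station: (x − 152.8)² + (y + 92.1)² = 286.12²; (x + 134.5)² + (y + 141.2)² = 152.73²; (x − 14.0)² + (y + 17.4)² = 131.33².
Subtracting the SEIS02 equation from the SEIS03 and SEIS04 equations removes the quadratic terms:
-574.6 x − 98.2 y = 64735.64
-277.6 x + 149.4 y = 33285.60
Solving the 2×2 system: x ≈ -114.4, y ≈ 10.2 km.
Check against SEIS02 (with the unrounded x, y): √((x − 152.8)²+(y + 92.1)²) = 286.13 ≈ 286.12 km. ✓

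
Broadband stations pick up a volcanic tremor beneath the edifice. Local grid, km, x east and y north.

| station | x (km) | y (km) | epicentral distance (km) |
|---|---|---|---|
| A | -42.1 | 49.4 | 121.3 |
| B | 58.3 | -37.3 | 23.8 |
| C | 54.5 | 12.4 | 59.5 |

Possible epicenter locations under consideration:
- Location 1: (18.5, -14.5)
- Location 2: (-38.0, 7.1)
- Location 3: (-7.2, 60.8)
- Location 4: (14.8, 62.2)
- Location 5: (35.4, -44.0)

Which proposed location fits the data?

Location 5

For each candidate, compare |candidate − station| to the reported distance:
Location 1: residuals A 33.2, B 22.1, C 14.6 → max 33.2 km
Location 2: residuals A 78.8, B 82.2, C 33.2 → max 82.2 km
Location 3: residuals A 84.6, B 94.2, C 18.9 → max 94.2 km
Location 4: residuals A 63.0, B 84.8, C 4.2 → max 84.8 km
Location 5: residuals A 0.1, B 0.1, C 0.0 → max 0.1 km
Only Location 5 has all residuals ≈ 0.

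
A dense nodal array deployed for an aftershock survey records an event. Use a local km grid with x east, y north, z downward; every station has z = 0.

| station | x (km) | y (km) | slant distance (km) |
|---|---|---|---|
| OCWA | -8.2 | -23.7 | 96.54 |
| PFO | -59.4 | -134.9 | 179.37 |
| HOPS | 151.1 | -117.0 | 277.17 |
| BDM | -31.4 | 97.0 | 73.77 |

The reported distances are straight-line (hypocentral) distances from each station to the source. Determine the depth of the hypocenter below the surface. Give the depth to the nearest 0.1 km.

24.1 km

Each station gives a sphere (x−x_i)² + (y−y_i)² + z² = d_i² (stations at z=0).
Subtracting the OCWA sphere from PFO and HOPS: z² cancels, leaving linear equations in x and y:
-102.4 x − 222.4 y = -1756.19
318.6 x − 186.6 y = -31611.96
Solving: x ≈ -74.505, y ≈ 42.201 km (keep extra digits for the depth step; rounded: -74.5, 42.2).
Then from the OCWA sphere: z² = 96.54² − (x + 8.2)² − (y + 23.7)² with x = -74.505, y = 42.201, so z ≈ 24.097 ≈ 24.1 km.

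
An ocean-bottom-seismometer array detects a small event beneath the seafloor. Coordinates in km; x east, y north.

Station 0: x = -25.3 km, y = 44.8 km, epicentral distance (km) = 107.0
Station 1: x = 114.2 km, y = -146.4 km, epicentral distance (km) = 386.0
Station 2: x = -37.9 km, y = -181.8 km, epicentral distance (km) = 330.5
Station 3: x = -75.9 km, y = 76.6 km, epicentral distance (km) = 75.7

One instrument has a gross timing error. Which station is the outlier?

Station 1

Solve using three stations at a time. Using Station 0, Station 2, Station 3 (subtract circle equations pairwise → linear system) gives (x, y) ≈ (-52.0, 148.4).
Distances from that point to each station vs reported:
  Station 0: calculated 107.0 vs reported 107.0 → residual 0.0 km
  Station 1: calculated 338.4 vs reported 386.0 → residual 47.6 km
  Station 2: calculated 330.5 vs reported 330.5 → residual 0.0 km
  Station 3: calculated 75.7 vs reported 75.7 → residual 0.0 km
Station 0, Station 2, Station 3 are mutually consistent (residuals ≈ 0); Station 1 is off by 47.6 km.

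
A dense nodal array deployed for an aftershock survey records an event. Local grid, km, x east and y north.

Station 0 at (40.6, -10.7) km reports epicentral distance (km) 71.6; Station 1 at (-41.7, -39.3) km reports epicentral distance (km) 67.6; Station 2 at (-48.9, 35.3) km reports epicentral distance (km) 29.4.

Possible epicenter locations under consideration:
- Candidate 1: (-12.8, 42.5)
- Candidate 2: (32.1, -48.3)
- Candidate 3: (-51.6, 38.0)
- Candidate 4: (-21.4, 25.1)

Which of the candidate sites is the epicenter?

For each candidate, compare |candidate − station| to the reported distance:
Candidate 1: residuals Station 0 3.8, Station 1 19.2, Station 2 7.4 → max 19.2 km
Candidate 2: residuals Station 0 33.1, Station 1 6.7, Station 2 87.0 → max 87.0 km
Candidate 3: residuals Station 0 32.7, Station 1 10.3, Station 2 25.6 → max 32.7 km
Candidate 4: residuals Station 0 0.0, Station 1 0.1, Station 2 0.1 → max 0.1 km
Only Candidate 4 has all residuals ≈ 0.

Candidate 4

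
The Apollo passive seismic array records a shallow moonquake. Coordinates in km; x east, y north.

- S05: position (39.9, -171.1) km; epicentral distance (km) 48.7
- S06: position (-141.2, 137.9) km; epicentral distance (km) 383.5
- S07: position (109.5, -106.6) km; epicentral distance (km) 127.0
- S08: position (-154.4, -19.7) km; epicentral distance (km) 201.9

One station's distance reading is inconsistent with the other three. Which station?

Solve using three stations at a time. Using S05, S07, S08 (subtract circle equations pairwise → linear system) gives (x, y) ≈ (-6.8, -157.5).
Distances from that point to each station vs reported:
  S05: calculated 48.7 vs reported 48.7 → residual 0.0 km
  S06: calculated 324.5 vs reported 383.5 → residual 59.0 km
  S07: calculated 127.0 vs reported 127.0 → residual 0.0 km
  S08: calculated 201.9 vs reported 201.9 → residual 0.0 km
S05, S07, S08 are mutually consistent (residuals ≈ 0); S06 is off by 59.0 km.

S06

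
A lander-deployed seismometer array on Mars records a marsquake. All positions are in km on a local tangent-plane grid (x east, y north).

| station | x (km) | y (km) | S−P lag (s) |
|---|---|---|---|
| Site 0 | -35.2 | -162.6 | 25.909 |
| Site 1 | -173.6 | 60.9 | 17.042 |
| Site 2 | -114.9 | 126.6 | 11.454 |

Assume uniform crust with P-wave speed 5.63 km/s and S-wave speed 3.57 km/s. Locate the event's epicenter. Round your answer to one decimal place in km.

Distance from S−P lag: d = Δt · v_P v_S / (v_P − v_S) = Δt · (5.63·3.57)/(5.63−3.57) ≈ 9.7568·Δt.
So d_Site 0 = 252.79, d_Site 1 = 166.28, d_Site 2 = 111.75 km.
Circle about each station: (x + 35.2)² + (y + 162.6)² = 252.79²; (x + 173.6)² + (y − 60.9)² = 166.28²; (x + 114.9)² + (y − 126.6)² = 111.75².
Subtracting the Site 0 equation from the Site 1 and Site 2 equations removes the quadratic terms:
-276.8 x + 447.0 y = 42421.72
-159.4 x + 578.4 y = 52966.49
Solving the 2×2 system: x ≈ -9.7, y ≈ 88.9 km.

x ≈ -9.7 km, y ≈ 88.9 km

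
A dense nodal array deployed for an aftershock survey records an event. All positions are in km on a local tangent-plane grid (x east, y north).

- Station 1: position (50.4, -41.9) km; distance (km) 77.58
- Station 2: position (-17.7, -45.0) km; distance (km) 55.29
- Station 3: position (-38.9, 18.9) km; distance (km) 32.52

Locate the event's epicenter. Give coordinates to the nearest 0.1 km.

(-7.8, 9.4)

Circle about each station: (x − 50.4)² + (y + 41.9)² = 77.58²; (x + 17.7)² + (y + 45.0)² = 55.29²; (x + 38.9)² + (y − 18.9)² = 32.52².
Subtracting pairs of circle equations eliminates x²+y² and gives linear equations (the radical axes):
-136.2 x − 6.2 y = 1004.19
-178.6 x + 121.6 y = 2535.76
Solving the 2×2 system: x ≈ -7.8, y ≈ 9.4 km.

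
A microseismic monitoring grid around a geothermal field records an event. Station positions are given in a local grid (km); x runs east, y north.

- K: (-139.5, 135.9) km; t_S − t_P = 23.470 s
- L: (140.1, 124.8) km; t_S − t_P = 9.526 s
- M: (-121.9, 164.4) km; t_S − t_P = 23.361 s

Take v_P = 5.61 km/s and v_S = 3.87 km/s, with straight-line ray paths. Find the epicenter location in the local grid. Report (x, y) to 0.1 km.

(123.5, 7.1)

Distance from S−P lag: d = Δt · v_P v_S / (v_P − v_S) = Δt · (5.61·3.87)/(5.61−3.87) ≈ 12.4774·Δt.
So d_K = 292.84, d_L = 118.86, d_M = 291.48 km.
Circle about each station: (x + 139.5)² + (y − 135.9)² = 292.84²; (x − 140.1)² + (y − 124.8)² = 118.86²; (x + 121.9)² + (y − 164.4)² = 291.48².
Subtracting pairs of circle equations eliminates x²+y² and gives linear equations (the radical axes):
559.2 x − 22.2 y = 68901.56
35.2 x + 57.0 y = 4752.59
Solving the 2×2 system: x ≈ 123.5, y ≈ 7.1 km.
Check against K (with the unrounded x, y): √((x + 139.5)²+(y − 135.9)²) = 292.84 ≈ 292.84 km. ✓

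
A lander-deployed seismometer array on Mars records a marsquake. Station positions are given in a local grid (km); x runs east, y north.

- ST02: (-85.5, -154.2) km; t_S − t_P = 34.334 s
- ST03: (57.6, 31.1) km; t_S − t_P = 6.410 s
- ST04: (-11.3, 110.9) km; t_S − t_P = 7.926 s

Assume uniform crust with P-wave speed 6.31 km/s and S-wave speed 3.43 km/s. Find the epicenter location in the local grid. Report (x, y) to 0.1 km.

(35.3, 73.8)

Distance from S−P lag: d = Δt · v_P v_S / (v_P − v_S) = Δt · (6.31·3.43)/(6.31−3.43) ≈ 7.5150·Δt.
So d_ST02 = 258.02, d_ST03 = 48.17, d_ST04 = 59.56 km.
Circle about each station: (x + 85.5)² + (y + 154.2)² = 258.02²; (x − 57.6)² + (y − 31.1)² = 48.17²; (x + 11.3)² + (y − 110.9)² = 59.56².
Subtracting the ST02 equation from the ST03 and ST04 equations removes the quadratic terms:
286.2 x + 370.6 y = 37451.05
148.4 x + 530.2 y = 44365.54
Solving the 2×2 system: x ≈ 35.3, y ≈ 73.8 km.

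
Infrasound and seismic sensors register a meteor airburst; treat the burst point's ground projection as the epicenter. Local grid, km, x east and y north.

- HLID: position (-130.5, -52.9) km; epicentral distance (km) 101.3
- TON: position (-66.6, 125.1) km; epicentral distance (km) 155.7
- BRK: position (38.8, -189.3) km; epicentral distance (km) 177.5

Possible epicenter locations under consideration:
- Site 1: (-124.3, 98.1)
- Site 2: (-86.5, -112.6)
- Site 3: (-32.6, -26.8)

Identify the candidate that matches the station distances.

For each candidate, compare |candidate − station| to the reported distance:
Site 1: residuals HLID 49.8, TON 92.0, BRK 153.0 → max 153.0 km
Site 2: residuals HLID 27.1, TON 82.8, BRK 30.6 → max 82.8 km
Site 3: residuals HLID 0.0, TON 0.0, BRK 0.0 → max 0.0 km
Only Site 3 has all residuals ≈ 0.

Site 3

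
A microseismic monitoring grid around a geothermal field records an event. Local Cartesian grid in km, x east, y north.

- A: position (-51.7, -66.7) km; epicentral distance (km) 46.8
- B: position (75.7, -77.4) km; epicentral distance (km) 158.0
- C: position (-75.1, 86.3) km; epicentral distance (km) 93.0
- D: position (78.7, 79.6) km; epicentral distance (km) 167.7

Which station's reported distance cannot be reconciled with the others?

A

Solve using three stations at a time. Using B, C, D (subtract circle equations pairwise → linear system) gives (x, y) ≈ (-65.4, -6.2).
Distances from that point to each station vs reported:
  A: calculated 62.0 vs reported 46.8 → residual 15.2 km
  B: calculated 158.0 vs reported 158.0 → residual 0.0 km
  C: calculated 93.0 vs reported 93.0 → residual 0.0 km
  D: calculated 167.7 vs reported 167.7 → residual 0.0 km
B, C, D are mutually consistent (residuals ≈ 0); A is off by 15.2 km.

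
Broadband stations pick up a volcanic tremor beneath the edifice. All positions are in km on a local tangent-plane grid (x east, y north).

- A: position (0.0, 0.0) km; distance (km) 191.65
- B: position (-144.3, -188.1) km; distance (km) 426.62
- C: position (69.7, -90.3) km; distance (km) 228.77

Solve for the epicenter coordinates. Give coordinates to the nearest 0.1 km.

144.5 km east, 125.9 km north

Circle about each station: x² + y² = 191.65²; (x + 144.3)² + (y + 188.1)² = 426.62²; (x − 69.7)² + (y + 90.3)² = 228.77².
Subtracting the A equation from the B and C equations removes the quadratic terms:
-288.6 x − 376.2 y = -89070.80
139.4 x − 180.6 y = -2593.81
Solving the 2×2 system: x ≈ 144.5, y ≈ 125.9 km.
Check against A (with the unrounded x, y): √(x²+y²) = 191.66 ≈ 191.65 km. ✓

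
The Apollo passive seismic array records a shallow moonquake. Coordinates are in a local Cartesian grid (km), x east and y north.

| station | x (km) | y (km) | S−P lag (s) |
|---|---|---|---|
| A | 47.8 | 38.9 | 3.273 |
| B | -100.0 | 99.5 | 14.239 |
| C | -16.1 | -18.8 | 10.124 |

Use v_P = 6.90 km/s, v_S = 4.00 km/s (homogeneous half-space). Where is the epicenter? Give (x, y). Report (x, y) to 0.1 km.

x ≈ 31.1 km, y ≈ 65.2 km

Distance from S−P lag: d = Δt · v_P v_S / (v_P − v_S) = Δt · (6.90·4.00)/(6.90−4.00) ≈ 9.5172·Δt.
So d_A = 31.15, d_B = 135.52, d_C = 96.35 km.
Circle about each station: (x − 47.8)² + (y − 38.9)² = 31.15²; (x + 100.0)² + (y − 99.5)² = 135.52²; (x + 16.1)² + (y + 18.8)² = 96.35².
Subtracting the A equation from the B and C equations removes the quadratic terms:
-295.6 x + 121.2 y = -1293.15
-127.8 x − 115.4 y = -11498.40
Solving the 2×2 system: x ≈ 31.1, y ≈ 65.2 km.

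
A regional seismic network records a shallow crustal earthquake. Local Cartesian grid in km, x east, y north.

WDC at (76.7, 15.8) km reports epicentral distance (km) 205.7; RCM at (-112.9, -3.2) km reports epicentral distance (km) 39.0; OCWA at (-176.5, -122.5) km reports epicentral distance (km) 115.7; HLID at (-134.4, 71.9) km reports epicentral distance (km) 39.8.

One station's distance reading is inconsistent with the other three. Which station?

OCWA

Solve using three stations at a time. Using WDC, RCM, HLID (subtract circle equations pairwise → linear system) gives (x, y) ≈ (-128.3, 32.6).
Distances from that point to each station vs reported:
  WDC: calculated 205.7 vs reported 205.7 → residual 0.0 km
  RCM: calculated 39.0 vs reported 39.0 → residual 0.0 km
  OCWA: calculated 162.4 vs reported 115.7 → residual 46.7 km
  HLID: calculated 39.8 vs reported 39.8 → residual 0.0 km
WDC, RCM, HLID are mutually consistent (residuals ≈ 0); OCWA is off by 46.7 km.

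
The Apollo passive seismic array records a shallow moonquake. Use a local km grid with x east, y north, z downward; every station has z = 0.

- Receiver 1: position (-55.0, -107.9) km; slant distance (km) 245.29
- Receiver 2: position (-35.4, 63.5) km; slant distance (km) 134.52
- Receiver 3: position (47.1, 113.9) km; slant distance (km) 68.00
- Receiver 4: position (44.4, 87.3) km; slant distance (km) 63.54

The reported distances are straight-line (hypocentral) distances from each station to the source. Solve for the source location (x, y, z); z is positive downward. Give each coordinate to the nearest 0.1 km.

(89.7, 85.1, 44.5)

Each station gives a sphere (x−x_i)² + (y−y_i)² + z² = d_i² (stations at z=0).
Subtracting the Receiver 1 sphere from Receiver 2 and Receiver 3: z² cancels, leaving linear equations in x and y:
39.2 x + 342.8 y = 32689.55
204.2 x + 443.6 y = 56067.39
Solving: x ≈ 89.693, y ≈ 85.104 km (keep extra digits for the depth step; rounded: 89.7, 85.1).
Then from the Receiver 1 sphere: z² = 245.29² − (x + 55.0)² − (y + 107.9)² with x = 89.693, y = 85.104, so z ≈ 44.504 ≈ 44.5 km.
Check against Receiver 4 (with the unrounded solution): distance 63.54 ≈ 63.54 km. ✓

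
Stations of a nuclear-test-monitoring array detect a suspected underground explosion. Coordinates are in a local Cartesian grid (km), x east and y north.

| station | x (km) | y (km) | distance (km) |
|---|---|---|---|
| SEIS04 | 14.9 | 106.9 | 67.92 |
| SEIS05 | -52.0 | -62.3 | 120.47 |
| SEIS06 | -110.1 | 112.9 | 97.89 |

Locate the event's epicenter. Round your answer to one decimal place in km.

-30.3 km east, 56.2 km north

Circle about each station: (x − 14.9)² + (y − 106.9)² = 67.92²; (x + 52.0)² + (y + 62.3)² = 120.47²; (x + 110.1)² + (y − 112.9)² = 97.89².
Subtracting pairs of circle equations eliminates x²+y² and gives linear equations (the radical axes):
-133.8 x − 338.4 y = -14964.22
-250.0 x + 12.0 y = 8249.47
Solving the 2×2 system: x ≈ -30.3, y ≈ 56.2 km.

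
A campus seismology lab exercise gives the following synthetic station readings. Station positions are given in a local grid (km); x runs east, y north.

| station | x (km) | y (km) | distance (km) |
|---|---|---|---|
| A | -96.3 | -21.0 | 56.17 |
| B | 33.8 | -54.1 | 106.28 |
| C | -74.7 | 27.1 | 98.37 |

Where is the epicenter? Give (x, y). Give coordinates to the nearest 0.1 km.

x ≈ -71.1 km, y ≈ -71.2 km

Circle about each station: (x + 96.3)² + (y + 21.0)² = 56.17²; (x − 33.8)² + (y + 54.1)² = 106.28²; (x + 74.7)² + (y − 27.1)² = 98.37².
Subtracting the A equation from the B and C equations removes the quadratic terms:
260.2 x − 66.2 y = -13785.81
43.2 x + 96.2 y = -9921.78
Solving the 2×2 system: x ≈ -71.1, y ≈ -71.2 km.
Check against A (with the unrounded x, y): √((x + 96.3)²+(y + 21.0)²) = 56.18 ≈ 56.17 km. ✓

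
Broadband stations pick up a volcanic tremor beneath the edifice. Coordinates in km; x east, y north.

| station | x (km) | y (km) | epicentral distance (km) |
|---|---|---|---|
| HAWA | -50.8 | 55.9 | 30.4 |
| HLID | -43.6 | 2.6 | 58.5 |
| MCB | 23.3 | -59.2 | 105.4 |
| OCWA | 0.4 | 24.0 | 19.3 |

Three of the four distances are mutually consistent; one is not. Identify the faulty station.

Solve using three stations at a time. Using HLID, MCB, OCWA (subtract circle equations pairwise → linear system) gives (x, y) ≈ (-1.5, 43.2).
Distances from that point to each station vs reported:
  HAWA: calculated 50.9 vs reported 30.4 → residual 20.5 km
  HLID: calculated 58.5 vs reported 58.5 → residual 0.0 km
  MCB: calculated 105.4 vs reported 105.4 → residual 0.0 km
  OCWA: calculated 19.3 vs reported 19.3 → residual 0.0 km
HLID, MCB, OCWA are mutually consistent (residuals ≈ 0); HAWA is off by 20.5 km.

HAWA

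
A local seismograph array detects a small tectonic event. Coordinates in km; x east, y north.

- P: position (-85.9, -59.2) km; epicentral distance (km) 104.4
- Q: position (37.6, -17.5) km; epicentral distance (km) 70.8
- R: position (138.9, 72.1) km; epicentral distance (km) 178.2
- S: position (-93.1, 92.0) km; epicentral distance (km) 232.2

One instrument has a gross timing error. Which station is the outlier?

P

Solve using three stations at a time. Using Q, R, S (subtract circle equations pairwise → linear system) gives (x, y) ≈ (56.3, -85.8).
Distances from that point to each station vs reported:
  P: calculated 144.6 vs reported 104.4 → residual 40.2 km
  Q: calculated 70.8 vs reported 70.8 → residual 0.0 km
  R: calculated 178.2 vs reported 178.2 → residual 0.0 km
  S: calculated 232.2 vs reported 232.2 → residual 0.0 km
Q, R, S are mutually consistent (residuals ≈ 0); P is off by 40.2 km.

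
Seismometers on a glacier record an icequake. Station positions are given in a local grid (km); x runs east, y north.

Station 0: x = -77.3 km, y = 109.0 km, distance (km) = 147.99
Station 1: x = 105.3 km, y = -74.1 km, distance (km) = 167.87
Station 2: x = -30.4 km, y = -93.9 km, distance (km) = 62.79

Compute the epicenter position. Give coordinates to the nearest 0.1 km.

(-58.6, -37.8)

Circle about each station: (x + 77.3)² + (y − 109.0)² = 147.99²; (x − 105.3)² + (y + 74.1)² = 167.87²; (x + 30.4)² + (y + 93.9)² = 62.79².
Subtracting the Station 0 equation from the Station 1 and Station 2 equations removes the quadratic terms:
365.2 x − 366.2 y = -7556.69
93.8 x − 405.8 y = 9843.54
Solving the 2×2 system: x ≈ -58.6, y ≈ -37.8 km.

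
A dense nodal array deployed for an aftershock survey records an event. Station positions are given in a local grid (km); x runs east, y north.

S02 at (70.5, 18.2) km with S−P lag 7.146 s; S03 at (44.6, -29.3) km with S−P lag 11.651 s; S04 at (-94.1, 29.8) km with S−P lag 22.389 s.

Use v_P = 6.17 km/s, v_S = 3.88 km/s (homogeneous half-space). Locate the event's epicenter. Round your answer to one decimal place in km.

Distance from S−P lag: d = Δt · v_P v_S / (v_P − v_S) = Δt · (6.17·3.88)/(6.17−3.88) ≈ 10.4540·Δt.
So d_S02 = 74.70, d_S03 = 121.80, d_S04 = 234.05 km.
Circle about each station: (x − 70.5)² + (y − 18.2)² = 74.70²; (x − 44.6)² + (y + 29.3)² = 121.80²; (x + 94.1)² + (y − 29.8)² = 234.05².
Subtracting pairs of circle equations eliminates x²+y² and gives linear equations (the radical axes):
-51.8 x − 95.0 y = -11708.99
-329.2 x + 23.2 y = -44757.95
Solving the 2×2 system: x ≈ 139.3, y ≈ 47.3 km.

139.3 km east, 47.3 km north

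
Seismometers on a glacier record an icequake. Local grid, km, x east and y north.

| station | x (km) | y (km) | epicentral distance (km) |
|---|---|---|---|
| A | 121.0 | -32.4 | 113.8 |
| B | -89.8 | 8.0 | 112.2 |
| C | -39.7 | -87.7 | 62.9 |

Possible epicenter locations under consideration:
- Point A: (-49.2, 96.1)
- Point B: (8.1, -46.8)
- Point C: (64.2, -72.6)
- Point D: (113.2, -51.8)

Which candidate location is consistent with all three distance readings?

Point B

For each candidate, compare |candidate − station| to the reported distance:
Point A: residuals A 99.5, B 15.2, C 121.1 → max 121.1 km
Point B: residuals A 0.0, B 0.0, C 0.0 → max 0.0 km
Point C: residuals A 44.2, B 61.6, C 42.1 → max 61.6 km
Point D: residuals A 92.9, B 99.4, C 94.2 → max 99.4 km
Only Point B has all residuals ≈ 0.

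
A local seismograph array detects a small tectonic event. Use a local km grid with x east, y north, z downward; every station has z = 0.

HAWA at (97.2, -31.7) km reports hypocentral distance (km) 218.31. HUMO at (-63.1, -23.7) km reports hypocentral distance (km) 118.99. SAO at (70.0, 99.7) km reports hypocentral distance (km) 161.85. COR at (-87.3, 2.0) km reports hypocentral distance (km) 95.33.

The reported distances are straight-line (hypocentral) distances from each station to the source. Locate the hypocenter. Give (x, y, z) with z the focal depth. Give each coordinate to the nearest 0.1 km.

Each station gives a sphere (x−x_i)² + (y−y_i)² + z² = d_i² (stations at z=0).
Subtracting the HAWA sphere from HUMO and SAO: z² cancels, leaving linear equations in x and y:
-320.6 x + 16.0 y = 27591.21
-54.4 x + 262.8 y = 25851.19
Solving: x ≈ -81.999, y ≈ 81.394 km (keep extra digits for the depth step; rounded: -82.0, 81.4).
Then from the HAWA sphere: z² = 218.31² − (x − 97.2)² − (y + 31.7)² with x = -81.999, y = 81.394, so z ≈ 52.504 ≈ 52.5 km.
Check against COR (with the unrounded solution): distance 95.33 ≈ 95.33 km. ✓

(-82.0, 81.4, 52.5)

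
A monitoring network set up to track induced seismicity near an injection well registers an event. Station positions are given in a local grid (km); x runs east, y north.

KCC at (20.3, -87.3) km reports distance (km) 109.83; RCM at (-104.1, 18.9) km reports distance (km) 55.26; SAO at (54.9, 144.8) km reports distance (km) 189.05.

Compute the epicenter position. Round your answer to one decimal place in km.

(-56.0, -8.3)

Circle about each station: (x − 20.3)² + (y + 87.3)² = 109.83²; (x + 104.1)² + (y − 18.9)² = 55.26²; (x − 54.9)² + (y − 144.8)² = 189.05².
Subtracting the KCC equation from the RCM and SAO equations removes the quadratic terms:
-248.8 x + 212.4 y = 12169.60
69.2 x + 464.2 y = -7729.60
Solving the 2×2 system: x ≈ -56.0, y ≈ -8.3 km.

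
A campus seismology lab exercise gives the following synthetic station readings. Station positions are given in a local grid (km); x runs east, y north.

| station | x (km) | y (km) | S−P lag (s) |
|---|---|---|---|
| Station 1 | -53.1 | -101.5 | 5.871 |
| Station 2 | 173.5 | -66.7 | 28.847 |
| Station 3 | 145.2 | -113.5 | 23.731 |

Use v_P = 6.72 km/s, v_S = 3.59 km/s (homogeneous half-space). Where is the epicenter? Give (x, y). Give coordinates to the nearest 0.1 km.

Distance from S−P lag: d = Δt · v_P v_S / (v_P − v_S) = Δt · (6.72·3.59)/(6.72−3.59) ≈ 7.7076·Δt.
So d_Station 1 = 45.25, d_Station 2 = 222.34, d_Station 3 = 182.91 km.
Circle about each station: (x + 53.1)² + (y + 101.5)² = 45.25²; (x − 173.5)² + (y + 66.7)² = 222.34²; (x − 145.2)² + (y + 113.5)² = 182.91².
Subtracting the Station 1 equation from the Station 2 and Station 3 equations removes the quadratic terms:
453.2 x + 69.6 y = -25958.23
396.6 x − 24.0 y = -10565.08
Solving the 2×2 system: x ≈ -35.3, y ≈ -143.1 km.

x ≈ -35.3 km, y ≈ -143.1 km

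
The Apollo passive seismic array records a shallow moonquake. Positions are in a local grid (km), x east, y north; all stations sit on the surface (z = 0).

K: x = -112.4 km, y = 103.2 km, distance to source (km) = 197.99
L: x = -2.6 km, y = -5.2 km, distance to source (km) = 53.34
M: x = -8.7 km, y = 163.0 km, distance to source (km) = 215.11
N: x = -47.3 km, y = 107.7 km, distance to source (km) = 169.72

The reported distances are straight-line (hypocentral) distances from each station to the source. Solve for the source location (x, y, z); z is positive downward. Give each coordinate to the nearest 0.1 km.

(10.7, -49.6, 26.4)

Each station gives a sphere (x−x_i)² + (y−y_i)² + z² = d_i² (stations at z=0).
Subtracting the K sphere from L and M: z² cancels, leaving linear equations in x and y:
219.6 x − 216.8 y = 13104.68
207.4 x + 119.6 y = -3711.58
Solving: x ≈ 10.707, y ≈ -49.601 km (keep extra digits for the depth step; rounded: 10.7, -49.6).
Then from the K sphere: z² = 197.99² − (x + 112.4)² − (y − 103.2)² with x = 10.707, y = -49.601, so z ≈ 26.392 ≈ 26.4 km.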